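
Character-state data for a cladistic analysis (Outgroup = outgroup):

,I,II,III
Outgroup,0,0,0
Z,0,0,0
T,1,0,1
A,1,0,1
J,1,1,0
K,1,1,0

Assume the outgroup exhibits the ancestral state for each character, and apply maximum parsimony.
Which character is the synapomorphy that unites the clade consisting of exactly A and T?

The outgroup has state '0' for every character, so '1' is the derived state throughout.
Only A, J, K, and T show the derived state '1' for I, supporting them as a clade.
Only J and K show the derived state '1' for II, supporting them as a clade.
III: derived state '1' in A and T only — synapomorphy for {A, T}.
Most parsimonious ingroup topology: (Z,((T,A),(J,K))).
The clade {A, T} is supported by III: its derived state '1' occurs in exactly those taxa and in no other taxon (including the outgroup).

III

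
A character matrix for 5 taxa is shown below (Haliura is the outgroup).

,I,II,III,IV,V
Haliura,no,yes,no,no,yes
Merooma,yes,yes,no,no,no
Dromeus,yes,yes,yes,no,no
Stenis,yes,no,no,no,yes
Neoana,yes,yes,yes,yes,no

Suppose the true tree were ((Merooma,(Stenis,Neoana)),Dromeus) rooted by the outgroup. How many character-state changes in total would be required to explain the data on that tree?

Map each character onto ((Merooma,(Stenis,Neoana)),Dromeus) (rooted by Haliura) and count the minimum state changes it requires (Fitch parsimony):
I: 1; II: 1; III: 2; IV: 1; V: 2.
Total tree length = 7.

7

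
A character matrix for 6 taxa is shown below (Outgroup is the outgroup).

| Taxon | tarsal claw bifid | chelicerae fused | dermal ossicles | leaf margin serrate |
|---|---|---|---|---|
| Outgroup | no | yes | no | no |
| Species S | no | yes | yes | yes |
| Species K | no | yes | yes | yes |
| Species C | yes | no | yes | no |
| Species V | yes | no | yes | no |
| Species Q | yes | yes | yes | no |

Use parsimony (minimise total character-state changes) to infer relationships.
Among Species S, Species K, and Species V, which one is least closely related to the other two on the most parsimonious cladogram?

Species V

Character polarity is set by the outgroup: the derived state is whichever differs from the outgroup's state, so for chelicerae fused the derived state is 'no', and for the remaining characters it is 'yes'.
tarsal claw bifid: derived state 'yes' in Species C, Species Q, and Species V only — synapomorphy for {Species C, Species Q, Species V}.
chelicerae fused (derived state 'no') is shared by Species C and Species V — a synapomorphy uniting that clade.
dermal ossicles (derived state 'yes') is shared by all ingroup taxa — unites the whole ingroup.
leaf margin serrate (derived state 'yes') is shared by Species K and Species S — a synapomorphy uniting that clade.
Most parsimonious ingroup topology: ((Species S,Species K),((Species C,Species V),Species Q)).
Species S and Species K share a more recent common ancestor with each other than either does with Species V, so Species V is the least closely related of the three.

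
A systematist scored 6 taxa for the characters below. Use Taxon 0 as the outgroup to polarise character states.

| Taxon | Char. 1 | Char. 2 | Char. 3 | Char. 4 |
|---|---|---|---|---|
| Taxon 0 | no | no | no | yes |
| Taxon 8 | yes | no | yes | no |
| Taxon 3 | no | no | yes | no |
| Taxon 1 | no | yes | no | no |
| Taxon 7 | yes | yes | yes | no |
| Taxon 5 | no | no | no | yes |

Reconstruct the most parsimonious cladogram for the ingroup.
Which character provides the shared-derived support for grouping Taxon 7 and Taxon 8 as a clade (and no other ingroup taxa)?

Character polarity is set by the outgroup: the derived state is whichever differs from the outgroup's state, so for Char. 4 the derived state is 'no', and for the remaining characters it is 'yes'.
Char. 1 (derived state 'yes') is shared by Taxon 7 and Taxon 8 — a synapomorphy uniting that clade.
Char. 2 (state 'yes') occurs in Taxon 1 and Taxon 7 but conflicts with the nesting implied by the other characters — most parsimoniously interpreted as homoplasy.
Char. 3: derived state 'yes' in Taxon 3, Taxon 7, and Taxon 8 only — synapomorphy for {Taxon 3, Taxon 7, Taxon 8}.
Char. 4 (derived state 'no') is shared by Taxon 1, Taxon 3, Taxon 7, and Taxon 8 — a synapomorphy uniting that clade.
Most parsimonious ingroup topology: ((((Taxon 8,Taxon 7),Taxon 3),Taxon 1),Taxon 5).
The clade {Taxon 7, Taxon 8} is supported by Char. 1: its derived state 'yes' occurs in exactly those taxa and in no other taxon (including the outgroup).

Char. 1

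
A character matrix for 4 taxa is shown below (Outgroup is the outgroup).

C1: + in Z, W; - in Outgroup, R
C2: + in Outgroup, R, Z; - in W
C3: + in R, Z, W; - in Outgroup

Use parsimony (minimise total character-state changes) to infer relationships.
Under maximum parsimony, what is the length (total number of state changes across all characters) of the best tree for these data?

Character polarity is set by the outgroup: the derived state is whichever differs from the outgroup's state, so for C2 the derived state is '-', and for the remaining characters it is '+'.
C1 (derived state '+') is shared by W and Z — a synapomorphy uniting that clade.
C2: derived state '-' in W only — an autapomorphy, so it tells us nothing about relationships among taxa.
All ingroup taxa share the derived state '+' for C3; it defines the ingroup but does not resolve relationships within it.
Most parsimonious ingroup topology: (R,(Z,W)).
Changes per character on this tree: C1: 1; C2: 1; C3: 1.
Total = 3.

3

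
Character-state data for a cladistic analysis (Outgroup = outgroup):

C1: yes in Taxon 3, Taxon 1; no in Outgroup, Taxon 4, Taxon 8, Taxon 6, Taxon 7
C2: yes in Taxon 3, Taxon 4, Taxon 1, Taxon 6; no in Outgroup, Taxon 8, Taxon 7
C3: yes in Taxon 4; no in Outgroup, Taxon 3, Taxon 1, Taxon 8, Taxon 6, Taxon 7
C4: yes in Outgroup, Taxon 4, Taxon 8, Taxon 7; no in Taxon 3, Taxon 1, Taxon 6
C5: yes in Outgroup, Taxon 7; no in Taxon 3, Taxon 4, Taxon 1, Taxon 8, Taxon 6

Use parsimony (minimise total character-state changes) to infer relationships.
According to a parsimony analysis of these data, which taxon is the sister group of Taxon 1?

Character polarity is set by the outgroup: the derived state is whichever differs from the outgroup's state, so for C4, C5 the derived state is 'no', and for the remaining characters it is 'yes'.
C1 (derived state 'yes') is shared by Taxon 1 and Taxon 3 — a synapomorphy uniting that clade.
C2 (derived state 'yes') is shared by Taxon 1, Taxon 3, Taxon 4, and Taxon 6 — a synapomorphy uniting that clade.
C3: derived state 'yes' in Taxon 4 only — an autapomorphy, so it tells us nothing about relationships among taxa.
Only Taxon 1, Taxon 3, and Taxon 6 show the derived state 'no' for C4, supporting them as a clade.
C5 (derived state 'no') is shared by Taxon 1, Taxon 3, Taxon 4, Taxon 6, and Taxon 8 — a synapomorphy uniting that clade.
Most parsimonious ingroup topology: (((((Taxon 3,Taxon 1),Taxon 6),Taxon 4),Taxon 8),Taxon 7).
Taxon 1 and Taxon 3 form a cherry on this tree, so they are sister taxa.

Taxon 3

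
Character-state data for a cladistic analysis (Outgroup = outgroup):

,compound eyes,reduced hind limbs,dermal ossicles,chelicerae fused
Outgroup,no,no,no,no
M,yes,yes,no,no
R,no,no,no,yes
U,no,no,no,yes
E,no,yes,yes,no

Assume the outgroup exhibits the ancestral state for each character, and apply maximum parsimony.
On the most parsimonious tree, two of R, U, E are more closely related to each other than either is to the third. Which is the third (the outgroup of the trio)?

The outgroup has state 'no' for every character, so 'yes' is the derived state throughout.
compound eyes (derived state 'yes') is unique to M (autapomorphy; uninformative for grouping).
reduced hind limbs (derived state 'yes') is shared by E and M — a synapomorphy uniting that clade.
dermal ossicles: derived state 'yes' in E only — an autapomorphy, so it tells us nothing about relationships among taxa.
chelicerae fused (derived state 'yes') is shared by R and U — a synapomorphy uniting that clade.
Most parsimonious ingroup topology: ((M,E),(R,U)).
R and U share a more recent common ancestor with each other than either does with E, so E is the least closely related of the three.

E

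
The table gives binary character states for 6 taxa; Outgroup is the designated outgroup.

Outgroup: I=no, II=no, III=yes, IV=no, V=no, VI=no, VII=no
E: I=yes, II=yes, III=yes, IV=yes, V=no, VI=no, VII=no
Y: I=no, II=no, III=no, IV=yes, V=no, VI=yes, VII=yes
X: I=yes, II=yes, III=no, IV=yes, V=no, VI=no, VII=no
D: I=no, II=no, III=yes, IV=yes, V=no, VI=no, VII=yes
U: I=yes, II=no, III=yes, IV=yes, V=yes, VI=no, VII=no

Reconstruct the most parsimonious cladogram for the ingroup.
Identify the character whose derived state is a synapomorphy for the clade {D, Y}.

Character polarity is set by the outgroup: the derived state is whichever differs from the outgroup's state, so for III the derived state is 'no', and for the remaining characters it is 'yes'.
Only E, U, and X show the derived state 'yes' for I, supporting them as a clade.
II (derived state 'yes') is shared by E and X — a synapomorphy uniting that clade.
III (state 'no') occurs in X and Y but conflicts with the nesting implied by the other characters — most parsimoniously interpreted as homoplasy.
IV (derived state 'yes') is shared by all ingroup taxa — unites the whole ingroup.
V (derived state 'yes') is unique to U (autapomorphy; uninformative for grouping).
VI (derived state 'yes') is unique to Y (autapomorphy; uninformative for grouping).
VII: derived state 'yes' in D and Y only — synapomorphy for {D, Y}.
Most parsimonious ingroup topology: (((E,X),U),(Y,D)).
The clade {D, Y} is supported by VII: its derived state 'yes' occurs in exactly those taxa and in no other taxon (including the outgroup).

VII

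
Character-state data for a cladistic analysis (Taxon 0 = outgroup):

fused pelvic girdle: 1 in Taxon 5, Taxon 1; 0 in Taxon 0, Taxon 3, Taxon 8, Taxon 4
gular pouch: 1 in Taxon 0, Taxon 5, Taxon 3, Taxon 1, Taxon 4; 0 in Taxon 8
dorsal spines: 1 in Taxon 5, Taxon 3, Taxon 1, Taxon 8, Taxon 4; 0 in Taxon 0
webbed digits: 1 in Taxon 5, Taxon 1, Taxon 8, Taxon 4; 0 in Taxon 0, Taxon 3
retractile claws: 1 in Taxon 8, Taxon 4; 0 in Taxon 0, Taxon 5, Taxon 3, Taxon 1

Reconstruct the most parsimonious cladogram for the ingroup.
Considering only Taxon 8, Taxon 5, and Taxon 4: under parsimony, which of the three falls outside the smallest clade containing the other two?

Taxon 5

Character polarity is set by the outgroup: the derived state is whichever differs from the outgroup's state, so for gular pouch the derived state is '0', and for the remaining characters it is '1'.
Only Taxon 1 and Taxon 5 show the derived state '1' for fused pelvic girdle, supporting them as a clade.
gular pouch (derived state '0') is unique to Taxon 8 (autapomorphy; uninformative for grouping).
All ingroup taxa share the derived state '1' for dorsal spines; it defines the ingroup but does not resolve relationships within it.
webbed digits (derived state '1') is shared by Taxon 1, Taxon 4, Taxon 5, and Taxon 8 — a synapomorphy uniting that clade.
retractile claws: derived state '1' in Taxon 4 and Taxon 8 only — synapomorphy for {Taxon 4, Taxon 8}.
Most parsimonious ingroup topology: (((Taxon 5,Taxon 1),(Taxon 8,Taxon 4)),Taxon 3).
Taxon 8 and Taxon 4 share a more recent common ancestor with each other than either does with Taxon 5, so Taxon 5 is the least closely related of the three.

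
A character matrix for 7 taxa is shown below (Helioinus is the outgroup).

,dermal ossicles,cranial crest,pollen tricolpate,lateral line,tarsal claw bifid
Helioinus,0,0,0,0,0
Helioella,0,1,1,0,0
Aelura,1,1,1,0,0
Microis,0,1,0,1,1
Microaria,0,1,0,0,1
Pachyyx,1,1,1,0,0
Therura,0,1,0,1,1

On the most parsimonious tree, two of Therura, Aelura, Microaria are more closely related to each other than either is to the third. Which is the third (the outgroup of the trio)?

Aelura

The outgroup has state '0' for every character, so '1' is the derived state throughout.
dermal ossicles (derived state '1') is shared by Aelura and Pachyyx — a synapomorphy uniting that clade.
cranial crest (derived state '1') is shared by all ingroup taxa — unites the whole ingroup.
Only Aelura, Helioella, and Pachyyx show the derived state '1' for pollen tricolpate, supporting them as a clade.
Only Microis and Therura show the derived state '1' for lateral line, supporting them as a clade.
tarsal claw bifid: derived state '1' in Microaria, Microis, and Therura only — synapomorphy for {Microaria, Microis, Therura}.
Most parsimonious ingroup topology: ((Helioella,(Aelura,Pachyyx)),((Microis,Therura),Microaria)).
Microaria and Therura share a more recent common ancestor with each other than either does with Aelura, so Aelura is the least closely related of the three.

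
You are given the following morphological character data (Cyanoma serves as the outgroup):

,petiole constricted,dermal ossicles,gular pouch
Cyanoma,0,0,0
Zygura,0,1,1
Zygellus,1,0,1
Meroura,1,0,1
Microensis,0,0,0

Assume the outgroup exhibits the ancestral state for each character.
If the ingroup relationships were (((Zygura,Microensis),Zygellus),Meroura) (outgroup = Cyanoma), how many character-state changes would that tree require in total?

Map each character onto (((Zygura,Microensis),Zygellus),Meroura) (rooted by Cyanoma) and count the minimum state changes it requires (Fitch parsimony):
petiole constricted: 2; dermal ossicles: 1; gular pouch: 2.
Total tree length = 5.

5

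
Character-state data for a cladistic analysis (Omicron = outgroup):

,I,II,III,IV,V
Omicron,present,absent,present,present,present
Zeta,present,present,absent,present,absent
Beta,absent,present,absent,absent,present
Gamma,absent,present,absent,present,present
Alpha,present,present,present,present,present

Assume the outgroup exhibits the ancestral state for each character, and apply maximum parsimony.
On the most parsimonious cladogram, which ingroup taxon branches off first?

Alpha

Character polarity is set by the outgroup: the derived state is whichever differs from the outgroup's state, so for I, III, IV, V the derived state is 'absent', and for the remaining characters it is 'present'.
I: derived state 'absent' in Beta and Gamma only — synapomorphy for {Beta, Gamma}.
All ingroup taxa share the derived state 'present' for II; it defines the ingroup but does not resolve relationships within it.
III: derived state 'absent' in Beta, Gamma, and Zeta only — synapomorphy for {Beta, Gamma, Zeta}.
IV (derived state 'absent') is unique to Beta (autapomorphy; uninformative for grouping).
V: derived state 'absent' in Zeta only — an autapomorphy, so it tells us nothing about relationships among taxa.
Most parsimonious ingroup topology: ((Zeta,(Beta,Gamma)),Alpha).
Alpha is sister to the clade containing all other ingroup taxa, so it is the earliest-diverging (most basal) ingroup lineage.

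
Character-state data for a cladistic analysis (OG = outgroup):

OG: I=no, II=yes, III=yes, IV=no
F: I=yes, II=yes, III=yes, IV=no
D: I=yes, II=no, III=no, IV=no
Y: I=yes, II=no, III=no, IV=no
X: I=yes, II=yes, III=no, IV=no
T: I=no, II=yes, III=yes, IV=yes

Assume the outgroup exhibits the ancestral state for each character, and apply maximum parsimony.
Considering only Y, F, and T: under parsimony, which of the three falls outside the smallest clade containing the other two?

T

Character polarity is set by the outgroup: the derived state is whichever differs from the outgroup's state, so for II, III the derived state is 'no', and for the remaining characters it is 'yes'.
I: derived state 'yes' in D, F, X, and Y only — synapomorphy for {D, F, X, Y}.
Only D and Y show the derived state 'no' for II, supporting them as a clade.
Only D, X, and Y show the derived state 'no' for III, supporting them as a clade.
IV: derived state 'yes' in T only — an autapomorphy, so it tells us nothing about relationships among taxa.
Most parsimonious ingroup topology: ((F,((D,Y),X)),T).
F and Y share a more recent common ancestor with each other than either does with T, so T is the least closely related of the three.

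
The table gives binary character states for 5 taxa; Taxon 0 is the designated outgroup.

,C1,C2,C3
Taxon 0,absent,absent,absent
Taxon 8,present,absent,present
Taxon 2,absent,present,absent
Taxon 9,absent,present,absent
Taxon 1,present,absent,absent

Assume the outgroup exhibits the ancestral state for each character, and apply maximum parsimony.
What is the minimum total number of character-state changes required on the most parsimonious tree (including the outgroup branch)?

The outgroup has state 'absent' for every character, so 'present' is the derived state throughout.
C1: derived state 'present' in Taxon 1 and Taxon 8 only — synapomorphy for {Taxon 1, Taxon 8}.
Only Taxon 2 and Taxon 9 show the derived state 'present' for C2, supporting them as a clade.
C3: derived state 'present' in Taxon 8 only — an autapomorphy, so it tells us nothing about relationships among taxa.
Most parsimonious ingroup topology: ((Taxon 9,Taxon 2),(Taxon 8,Taxon 1)).
Changes per character on this tree: C1: 1; C2: 1; C3: 1.
Total = 3.

3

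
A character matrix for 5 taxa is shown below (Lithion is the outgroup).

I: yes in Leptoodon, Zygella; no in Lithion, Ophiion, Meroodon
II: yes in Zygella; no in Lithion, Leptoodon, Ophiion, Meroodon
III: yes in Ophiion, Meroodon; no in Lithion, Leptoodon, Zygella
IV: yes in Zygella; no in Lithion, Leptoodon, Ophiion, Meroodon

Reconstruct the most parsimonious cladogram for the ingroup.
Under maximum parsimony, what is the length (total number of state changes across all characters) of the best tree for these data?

4

The outgroup has state 'no' for every character, so 'yes' is the derived state throughout.
Only Leptoodon and Zygella show the derived state 'yes' for I, supporting them as a clade.
II: derived state 'yes' in Zygella only — an autapomorphy, so it tells us nothing about relationships among taxa.
Only Meroodon and Ophiion show the derived state 'yes' for III, supporting them as a clade.
IV (derived state 'yes') is unique to Zygella (autapomorphy; uninformative for grouping).
Most parsimonious ingroup topology: ((Leptoodon,Zygella),(Ophiion,Meroodon)).
Changes per character on this tree: I: 1; II: 1; III: 1; IV: 1.
Total = 4.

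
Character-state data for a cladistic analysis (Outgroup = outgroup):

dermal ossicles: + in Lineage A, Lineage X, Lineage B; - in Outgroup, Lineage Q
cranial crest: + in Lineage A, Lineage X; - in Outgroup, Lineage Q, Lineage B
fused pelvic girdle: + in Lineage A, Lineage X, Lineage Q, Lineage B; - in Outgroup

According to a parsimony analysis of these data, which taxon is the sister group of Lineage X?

The outgroup has state '-' for every character, so '+' is the derived state throughout.
dermal ossicles (derived state '+') is shared by Lineage A, Lineage B, and Lineage X — a synapomorphy uniting that clade.
cranial crest (derived state '+') is shared by Lineage A and Lineage X — a synapomorphy uniting that clade.
All ingroup taxa share the derived state '+' for fused pelvic girdle; it defines the ingroup but does not resolve relationships within it.
Most parsimonious ingroup topology: (((Lineage A,Lineage X),Lineage B),Lineage Q).
Lineage X and Lineage A form a cherry on this tree, so they are sister taxa.

Lineage A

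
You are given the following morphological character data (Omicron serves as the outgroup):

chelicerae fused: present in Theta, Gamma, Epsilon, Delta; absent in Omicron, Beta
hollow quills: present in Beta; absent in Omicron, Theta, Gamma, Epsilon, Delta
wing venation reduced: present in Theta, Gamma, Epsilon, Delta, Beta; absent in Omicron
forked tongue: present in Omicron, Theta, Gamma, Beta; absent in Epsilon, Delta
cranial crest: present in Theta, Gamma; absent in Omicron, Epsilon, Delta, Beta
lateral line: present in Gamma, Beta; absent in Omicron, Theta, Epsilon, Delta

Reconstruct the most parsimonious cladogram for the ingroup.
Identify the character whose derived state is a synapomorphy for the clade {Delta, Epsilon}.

Character polarity is set by the outgroup: the derived state is whichever differs from the outgroup's state, so for forked tongue the derived state is 'absent', and for the remaining characters it is 'present'.
chelicerae fused: derived state 'present' in Delta, Epsilon, Gamma, and Theta only — synapomorphy for {Delta, Epsilon, Gamma, Theta}.
hollow quills: derived state 'present' in Beta only — an autapomorphy, so it tells us nothing about relationships among taxa.
wing venation reduced (derived state 'present') is shared by all ingroup taxa — unites the whole ingroup.
forked tongue: derived state 'absent' in Delta and Epsilon only — synapomorphy for {Delta, Epsilon}.
cranial crest (derived state 'present') is shared by Gamma and Theta — a synapomorphy uniting that clade.
lateral line groups Beta and Gamma, which is incompatible with the clades supported by the remaining characters; treating it as convergent (homoplasy) costs fewer steps than any alternative tree.
Most parsimonious ingroup topology: (((Theta,Gamma),(Epsilon,Delta)),Beta).
The clade {Delta, Epsilon} is supported by forked tongue: its derived state 'absent' occurs in exactly those taxa and in no other taxon (including the outgroup).

forked tongue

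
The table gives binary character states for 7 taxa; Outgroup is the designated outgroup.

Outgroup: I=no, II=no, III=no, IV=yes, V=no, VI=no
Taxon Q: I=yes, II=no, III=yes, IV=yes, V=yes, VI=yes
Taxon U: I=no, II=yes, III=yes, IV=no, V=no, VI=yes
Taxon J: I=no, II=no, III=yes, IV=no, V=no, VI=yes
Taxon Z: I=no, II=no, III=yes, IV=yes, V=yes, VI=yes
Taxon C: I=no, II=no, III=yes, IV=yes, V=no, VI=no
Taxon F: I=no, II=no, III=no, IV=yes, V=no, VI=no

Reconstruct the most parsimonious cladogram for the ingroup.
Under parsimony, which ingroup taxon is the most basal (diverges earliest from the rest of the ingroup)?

Character polarity is set by the outgroup: the derived state is whichever differs from the outgroup's state, so for IV the derived state is 'no', and for the remaining characters it is 'yes'.
I: derived state 'yes' in Taxon Q only — an autapomorphy, so it tells us nothing about relationships among taxa.
II (derived state 'yes') is unique to Taxon U (autapomorphy; uninformative for grouping).
III (derived state 'yes') is shared by Taxon C, Taxon J, Taxon Q, Taxon U, and Taxon Z — a synapomorphy uniting that clade.
IV (derived state 'no') is shared by Taxon J and Taxon U — a synapomorphy uniting that clade.
V: derived state 'yes' in Taxon Q and Taxon Z only — synapomorphy for {Taxon Q, Taxon Z}.
VI (derived state 'yes') is shared by Taxon J, Taxon Q, Taxon U, and Taxon Z — a synapomorphy uniting that clade.
Most parsimonious ingroup topology: ((((Taxon Q,Taxon Z),(Taxon U,Taxon J)),Taxon C),Taxon F).
Taxon F is sister to the clade containing all other ingroup taxa, so it is the earliest-diverging (most basal) ingroup lineage.

Taxon F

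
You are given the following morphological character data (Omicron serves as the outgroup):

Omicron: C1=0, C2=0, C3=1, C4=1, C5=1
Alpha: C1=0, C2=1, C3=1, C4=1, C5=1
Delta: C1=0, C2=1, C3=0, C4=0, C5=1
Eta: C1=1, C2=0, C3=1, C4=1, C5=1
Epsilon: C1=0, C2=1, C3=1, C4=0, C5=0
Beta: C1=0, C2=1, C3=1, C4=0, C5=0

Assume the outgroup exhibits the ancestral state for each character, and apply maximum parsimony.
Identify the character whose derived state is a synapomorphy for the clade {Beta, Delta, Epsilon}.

C4

Character polarity is set by the outgroup: the derived state is whichever differs from the outgroup's state, so for C3, C4, C5 the derived state is '0', and for the remaining characters it is '1'.
C1 (derived state '1') is unique to Eta (autapomorphy; uninformative for grouping).
C2 (derived state '1') is shared by Alpha, Beta, Delta, and Epsilon — a synapomorphy uniting that clade.
C3: derived state '0' in Delta only — an autapomorphy, so it tells us nothing about relationships among taxa.
C4 (derived state '0') is shared by Beta, Delta, and Epsilon — a synapomorphy uniting that clade.
C5 (derived state '0') is shared by Beta and Epsilon — a synapomorphy uniting that clade.
Most parsimonious ingroup topology: ((Alpha,(Delta,(Epsilon,Beta))),Eta).
The clade {Beta, Delta, Epsilon} is supported by C4: its derived state '0' occurs in exactly those taxa and in no other taxon (including the outgroup).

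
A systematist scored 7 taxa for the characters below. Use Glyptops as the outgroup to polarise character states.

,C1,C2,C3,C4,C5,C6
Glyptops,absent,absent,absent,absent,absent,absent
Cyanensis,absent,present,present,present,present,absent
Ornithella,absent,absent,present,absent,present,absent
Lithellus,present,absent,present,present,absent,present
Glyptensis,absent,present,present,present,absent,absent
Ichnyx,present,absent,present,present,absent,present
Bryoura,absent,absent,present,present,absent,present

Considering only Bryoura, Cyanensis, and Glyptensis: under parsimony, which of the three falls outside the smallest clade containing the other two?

The outgroup has state 'absent' for every character, so 'present' is the derived state throughout.
C1 (derived state 'present') is shared by Ichnyx and Lithellus — a synapomorphy uniting that clade.
Only Cyanensis and Glyptensis show the derived state 'present' for C2, supporting them as a clade.
All ingroup taxa share the derived state 'present' for C3; it defines the ingroup but does not resolve relationships within it.
Only Bryoura, Cyanensis, Glyptensis, Ichnyx, and Lithellus show the derived state 'present' for C4, supporting them as a clade.
C5 groups Cyanensis and Ornithella, which is incompatible with the clades supported by the remaining characters; treating it as convergent (homoplasy) costs fewer steps than any alternative tree.
Only Bryoura, Ichnyx, and Lithellus show the derived state 'present' for C6, supporting them as a clade.
Most parsimonious ingroup topology: (((Cyanensis,Glyptensis),((Lithellus,Ichnyx),Bryoura)),Ornithella).
Cyanensis and Glyptensis share a more recent common ancestor with each other than either does with Bryoura, so Bryoura is the least closely related of the three.

Bryoura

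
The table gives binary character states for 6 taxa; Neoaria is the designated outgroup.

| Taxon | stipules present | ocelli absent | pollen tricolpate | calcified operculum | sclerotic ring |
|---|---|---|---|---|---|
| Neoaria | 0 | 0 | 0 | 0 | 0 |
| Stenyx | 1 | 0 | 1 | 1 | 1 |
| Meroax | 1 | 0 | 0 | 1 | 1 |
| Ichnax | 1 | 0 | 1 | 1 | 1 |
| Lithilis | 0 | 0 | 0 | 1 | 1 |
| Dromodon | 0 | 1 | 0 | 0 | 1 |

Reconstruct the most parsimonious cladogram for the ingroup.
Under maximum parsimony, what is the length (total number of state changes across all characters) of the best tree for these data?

The outgroup has state '0' for every character, so '1' is the derived state throughout.
stipules present: derived state '1' in Ichnax, Meroax, and Stenyx only — synapomorphy for {Ichnax, Meroax, Stenyx}.
ocelli absent: derived state '1' in Dromodon only — an autapomorphy, so it tells us nothing about relationships among taxa.
pollen tricolpate (derived state '1') is shared by Ichnax and Stenyx — a synapomorphy uniting that clade.
Only Ichnax, Lithilis, Meroax, and Stenyx show the derived state '1' for calcified operculum, supporting them as a clade.
sclerotic ring (derived state '1') is shared by all ingroup taxa — unites the whole ingroup.
Most parsimonious ingroup topology: (((Meroax,(Ichnax,Stenyx)),Lithilis),Dromodon).
Changes per character on this tree: stipules present: 1; ocelli absent: 1; pollen tricolpate: 1; calcified operculum: 1; sclerotic ring: 1.
Total = 5.

5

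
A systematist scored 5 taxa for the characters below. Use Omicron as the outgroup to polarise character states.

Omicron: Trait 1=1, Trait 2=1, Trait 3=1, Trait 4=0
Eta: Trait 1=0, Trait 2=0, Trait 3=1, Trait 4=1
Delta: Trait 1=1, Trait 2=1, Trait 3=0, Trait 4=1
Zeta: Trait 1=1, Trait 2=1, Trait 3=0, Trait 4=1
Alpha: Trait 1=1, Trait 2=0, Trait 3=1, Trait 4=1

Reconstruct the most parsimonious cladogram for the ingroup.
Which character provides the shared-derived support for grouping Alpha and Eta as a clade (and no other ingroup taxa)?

Character polarity is set by the outgroup: the derived state is whichever differs from the outgroup's state, so for Trait 1, Trait 2, Trait 3 the derived state is '0', and for the remaining characters it is '1'.
Trait 1: derived state '0' in Eta only — an autapomorphy, so it tells us nothing about relationships among taxa.
Trait 2 (derived state '0') is shared by Alpha and Eta — a synapomorphy uniting that clade.
Trait 3 (derived state '0') is shared by Delta and Zeta — a synapomorphy uniting that clade.
Trait 4 (derived state '1') is shared by all ingroup taxa — unites the whole ingroup.
Most parsimonious ingroup topology: ((Eta,Alpha),(Delta,Zeta)).
The clade {Alpha, Eta} is supported by Trait 2: its derived state '0' occurs in exactly those taxa and in no other taxon (including the outgroup).

Trait 2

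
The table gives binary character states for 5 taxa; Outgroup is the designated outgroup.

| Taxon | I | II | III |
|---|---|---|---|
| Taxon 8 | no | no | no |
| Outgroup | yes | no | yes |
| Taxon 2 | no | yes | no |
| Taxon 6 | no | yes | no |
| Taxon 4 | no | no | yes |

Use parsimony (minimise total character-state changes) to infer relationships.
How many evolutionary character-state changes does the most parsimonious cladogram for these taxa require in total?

3

Character polarity is set by the outgroup: the derived state is whichever differs from the outgroup's state, so for I, III the derived state is 'no', and for the remaining characters it is 'yes'.
I (derived state 'no') is shared by all ingroup taxa — unites the whole ingroup.
II: derived state 'yes' in Taxon 2 and Taxon 6 only — synapomorphy for {Taxon 2, Taxon 6}.
III (derived state 'no') is shared by Taxon 2, Taxon 6, and Taxon 8 — a synapomorphy uniting that clade.
Most parsimonious ingroup topology: ((Taxon 8,(Taxon 6,Taxon 2)),Taxon 4).
Changes per character on this tree: I: 1; II: 1; III: 1.
Total = 3.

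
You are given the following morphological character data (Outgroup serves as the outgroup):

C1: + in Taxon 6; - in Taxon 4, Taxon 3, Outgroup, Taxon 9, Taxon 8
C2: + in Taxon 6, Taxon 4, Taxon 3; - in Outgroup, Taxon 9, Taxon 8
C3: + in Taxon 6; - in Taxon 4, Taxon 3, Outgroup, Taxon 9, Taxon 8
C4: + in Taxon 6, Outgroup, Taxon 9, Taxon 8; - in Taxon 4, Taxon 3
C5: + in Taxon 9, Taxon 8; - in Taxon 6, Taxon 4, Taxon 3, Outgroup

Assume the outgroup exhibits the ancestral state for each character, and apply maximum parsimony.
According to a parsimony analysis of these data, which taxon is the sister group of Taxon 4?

Character polarity is set by the outgroup: the derived state is whichever differs from the outgroup's state, so for C4 the derived state is '-', and for the remaining characters it is '+'.
C1: derived state '+' in Taxon 6 only — an autapomorphy, so it tells us nothing about relationships among taxa.
Only Taxon 3, Taxon 4, and Taxon 6 show the derived state '+' for C2, supporting them as a clade.
C3: derived state '+' in Taxon 6 only — an autapomorphy, so it tells us nothing about relationships among taxa.
C4 (derived state '-') is shared by Taxon 3 and Taxon 4 — a synapomorphy uniting that clade.
C5 (derived state '+') is shared by Taxon 8 and Taxon 9 — a synapomorphy uniting that clade.
Most parsimonious ingroup topology: ((Taxon 9,Taxon 8),((Taxon 4,Taxon 3),Taxon 6)).
Taxon 4 and Taxon 3 form a cherry on this tree, so they are sister taxa.

Taxon 3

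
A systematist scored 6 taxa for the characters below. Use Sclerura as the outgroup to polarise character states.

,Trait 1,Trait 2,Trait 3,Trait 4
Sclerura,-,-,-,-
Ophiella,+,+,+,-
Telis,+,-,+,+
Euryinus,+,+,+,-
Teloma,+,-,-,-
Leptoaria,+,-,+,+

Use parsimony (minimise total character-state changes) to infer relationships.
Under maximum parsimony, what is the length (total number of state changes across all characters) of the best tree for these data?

The outgroup has state '-' for every character, so '+' is the derived state throughout.
Trait 1 (derived state '+') is shared by all ingroup taxa — unites the whole ingroup.
Trait 2: derived state '+' in Euryinus and Ophiella only — synapomorphy for {Euryinus, Ophiella}.
Only Euryinus, Leptoaria, Ophiella, and Telis show the derived state '+' for Trait 3, supporting them as a clade.
Trait 4: derived state '+' in Leptoaria and Telis only — synapomorphy for {Leptoaria, Telis}.
Most parsimonious ingroup topology: (((Ophiella,Euryinus),(Telis,Leptoaria)),Teloma).
Changes per character on this tree: Trait 1: 1; Trait 2: 1; Trait 3: 1; Trait 4: 1.
Total = 4.

4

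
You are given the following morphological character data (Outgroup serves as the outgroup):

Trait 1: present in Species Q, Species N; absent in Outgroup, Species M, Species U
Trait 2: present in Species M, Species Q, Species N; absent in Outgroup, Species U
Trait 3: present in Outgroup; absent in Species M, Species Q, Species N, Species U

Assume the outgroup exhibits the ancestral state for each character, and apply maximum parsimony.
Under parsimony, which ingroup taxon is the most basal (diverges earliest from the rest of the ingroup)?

Character polarity is set by the outgroup: the derived state is whichever differs from the outgroup's state, so for Trait 3 the derived state is 'absent', and for the remaining characters it is 'present'.
Trait 1: derived state 'present' in Species N and Species Q only — synapomorphy for {Species N, Species Q}.
Trait 2 (derived state 'present') is shared by Species M, Species N, and Species Q — a synapomorphy uniting that clade.
All ingroup taxa share the derived state 'absent' for Trait 3; it defines the ingroup but does not resolve relationships within it.
Most parsimonious ingroup topology: (((Species N,Species Q),Species M),Species U).
Species U is sister to the clade containing all other ingroup taxa, so it is the earliest-diverging (most basal) ingroup lineage.

Species U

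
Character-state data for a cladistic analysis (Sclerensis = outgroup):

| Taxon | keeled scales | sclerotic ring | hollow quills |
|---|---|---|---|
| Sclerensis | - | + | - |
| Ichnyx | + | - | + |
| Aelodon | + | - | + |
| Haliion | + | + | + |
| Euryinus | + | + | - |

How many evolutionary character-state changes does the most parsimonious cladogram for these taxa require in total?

3

Character polarity is set by the outgroup: the derived state is whichever differs from the outgroup's state, so for sclerotic ring the derived state is '-', and for the remaining characters it is '+'.
All ingroup taxa share the derived state '+' for keeled scales; it defines the ingroup but does not resolve relationships within it.
sclerotic ring: derived state '-' in Aelodon and Ichnyx only — synapomorphy for {Aelodon, Ichnyx}.
hollow quills (derived state '+') is shared by Aelodon, Haliion, and Ichnyx — a synapomorphy uniting that clade.
Most parsimonious ingroup topology: (((Ichnyx,Aelodon),Haliion),Euryinus).
Changes per character on this tree: keeled scales: 1; sclerotic ring: 1; hollow quills: 1.
Total = 3.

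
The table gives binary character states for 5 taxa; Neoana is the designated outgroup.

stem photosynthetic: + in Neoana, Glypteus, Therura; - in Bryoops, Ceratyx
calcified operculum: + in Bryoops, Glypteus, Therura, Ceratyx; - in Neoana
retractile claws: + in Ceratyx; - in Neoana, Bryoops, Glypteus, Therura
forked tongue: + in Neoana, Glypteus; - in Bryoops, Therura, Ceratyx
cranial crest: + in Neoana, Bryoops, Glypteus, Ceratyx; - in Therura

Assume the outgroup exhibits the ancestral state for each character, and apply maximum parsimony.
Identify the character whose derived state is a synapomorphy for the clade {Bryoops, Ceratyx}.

stem photosynthetic

Character polarity is set by the outgroup: the derived state is whichever differs from the outgroup's state, so for stem photosynthetic, forked tongue, cranial crest the derived state is '-', and for the remaining characters it is '+'.
stem photosynthetic: derived state '-' in Bryoops and Ceratyx only — synapomorphy for {Bryoops, Ceratyx}.
All ingroup taxa share the derived state '+' for calcified operculum; it defines the ingroup but does not resolve relationships within it.
retractile claws: derived state '+' in Ceratyx only — an autapomorphy, so it tells us nothing about relationships among taxa.
Only Bryoops, Ceratyx, and Therura show the derived state '-' for forked tongue, supporting them as a clade.
cranial crest (derived state '-') is unique to Therura (autapomorphy; uninformative for grouping).
Most parsimonious ingroup topology: (((Bryoops,Ceratyx),Therura),Glypteus).
The clade {Bryoops, Ceratyx} is supported by stem photosynthetic: its derived state '-' occurs in exactly those taxa and in no other taxon (including the outgroup).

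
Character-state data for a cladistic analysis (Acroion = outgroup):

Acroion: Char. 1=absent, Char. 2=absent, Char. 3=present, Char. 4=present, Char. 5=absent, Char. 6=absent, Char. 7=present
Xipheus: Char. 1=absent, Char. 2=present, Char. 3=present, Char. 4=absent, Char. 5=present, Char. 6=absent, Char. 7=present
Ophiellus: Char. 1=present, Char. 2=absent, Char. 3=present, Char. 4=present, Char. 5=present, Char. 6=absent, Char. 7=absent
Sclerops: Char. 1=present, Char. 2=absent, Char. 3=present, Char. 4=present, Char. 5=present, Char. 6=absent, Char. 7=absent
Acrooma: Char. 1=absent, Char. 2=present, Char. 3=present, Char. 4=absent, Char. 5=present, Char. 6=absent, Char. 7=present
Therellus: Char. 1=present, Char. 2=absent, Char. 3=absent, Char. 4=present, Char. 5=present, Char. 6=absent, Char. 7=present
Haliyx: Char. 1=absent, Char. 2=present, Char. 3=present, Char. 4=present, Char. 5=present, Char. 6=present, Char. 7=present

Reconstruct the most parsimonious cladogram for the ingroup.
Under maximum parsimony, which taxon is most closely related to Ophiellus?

Character polarity is set by the outgroup: the derived state is whichever differs from the outgroup's state, so for Char. 3, Char. 4, Char. 7 the derived state is 'absent', and for the remaining characters it is 'present'.
Only Ophiellus, Sclerops, and Therellus show the derived state 'present' for Char. 1, supporting them as a clade.
Char. 2: derived state 'present' in Acrooma, Haliyx, and Xipheus only — synapomorphy for {Acrooma, Haliyx, Xipheus}.
Char. 3: derived state 'absent' in Therellus only — an autapomorphy, so it tells us nothing about relationships among taxa.
Char. 4: derived state 'absent' in Acrooma and Xipheus only — synapomorphy for {Acrooma, Xipheus}.
All ingroup taxa share the derived state 'present' for Char. 5; it defines the ingroup but does not resolve relationships within it.
Char. 6 (derived state 'present') is unique to Haliyx (autapomorphy; uninformative for grouping).
Char. 7 (derived state 'absent') is shared by Ophiellus and Sclerops — a synapomorphy uniting that clade.
Most parsimonious ingroup topology: (((Xipheus,Acrooma),Haliyx),((Ophiellus,Sclerops),Therellus)).
Ophiellus and Sclerops form a cherry on this tree, so they are sister taxa.

Sclerops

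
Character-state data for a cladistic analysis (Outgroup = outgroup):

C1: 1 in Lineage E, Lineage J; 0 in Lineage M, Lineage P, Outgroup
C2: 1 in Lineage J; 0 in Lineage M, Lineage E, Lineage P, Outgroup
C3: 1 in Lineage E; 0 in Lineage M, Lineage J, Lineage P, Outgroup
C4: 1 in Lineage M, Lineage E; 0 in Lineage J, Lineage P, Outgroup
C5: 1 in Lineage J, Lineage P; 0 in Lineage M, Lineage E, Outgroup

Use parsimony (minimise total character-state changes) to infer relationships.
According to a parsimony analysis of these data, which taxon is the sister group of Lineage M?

The outgroup has state '0' for every character, so '1' is the derived state throughout.
C1 (state '1') occurs in Lineage E and Lineage J but conflicts with the nesting implied by the other characters — most parsimoniously interpreted as homoplasy.
C2 (derived state '1') is unique to Lineage J (autapomorphy; uninformative for grouping).
C3: derived state '1' in Lineage E only — an autapomorphy, so it tells us nothing about relationships among taxa.
Only Lineage E and Lineage M show the derived state '1' for C4, supporting them as a clade.
C5: derived state '1' in Lineage J and Lineage P only — synapomorphy for {Lineage J, Lineage P}.
Most parsimonious ingroup topology: ((Lineage J,Lineage P),(Lineage M,Lineage E)).
Lineage M and Lineage E form a cherry on this tree, so they are sister taxa.

Lineage E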